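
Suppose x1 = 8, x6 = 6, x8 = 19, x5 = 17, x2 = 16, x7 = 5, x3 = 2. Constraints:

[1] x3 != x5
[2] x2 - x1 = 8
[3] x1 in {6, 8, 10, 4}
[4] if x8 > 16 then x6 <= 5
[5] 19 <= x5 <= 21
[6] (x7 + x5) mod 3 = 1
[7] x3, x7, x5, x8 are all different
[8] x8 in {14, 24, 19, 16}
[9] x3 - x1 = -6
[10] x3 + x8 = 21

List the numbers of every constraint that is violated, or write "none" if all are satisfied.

Violated: 4 and 5.

[1] x3 = 2, x5 = 17; distinct  holds
[2] x2 - x1 = 16 - 8 = 8  holds
[3] x1 = 8 is in {6, 8, 10, 4}  holds
[4] x8 = 19 > 16, so we need x6 ≤ 5; but x6 = 6 > 5  fails
[5] x5 = 17 is outside [19, 21]  fails
[6] x7 + x5 = 22; 22 mod 3 = 1  holds
[7] values 2, 5, 17, 19 are pairwise distinct  holds
[8] x8 = 19 is in {14, 24, 19, 16}  holds
[9] x3 - x1 = 2 - 8 = -6  holds
[10] x3 + x8 = 2 + 19 = 21  holds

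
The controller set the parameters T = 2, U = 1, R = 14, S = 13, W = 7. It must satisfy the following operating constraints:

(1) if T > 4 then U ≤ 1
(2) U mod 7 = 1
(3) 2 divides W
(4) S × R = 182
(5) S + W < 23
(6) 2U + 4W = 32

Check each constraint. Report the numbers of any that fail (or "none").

Constraints 3 and 6 are violated.

(1) T = 2, not > 4; antecedent false, conditional vacuously true — holds.
(2) 1 mod 7 = 1 — holds.
(3) 7 = 2×3 + 1, so 2 does not divide 7 — does not hold.
(4) S × R = 13 × 14 = 182 — holds.
(5) S + W = 13 + 7 = 20; 20 < 23 — holds.
(6) 2U + 4W = 2(1) + 4(7) = 30, not 32 — does not hold.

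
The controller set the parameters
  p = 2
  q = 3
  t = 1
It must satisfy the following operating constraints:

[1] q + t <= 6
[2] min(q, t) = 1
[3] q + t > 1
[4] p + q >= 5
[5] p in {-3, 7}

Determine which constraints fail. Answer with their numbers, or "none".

[1] q + t = 3 + 1 = 4; 4 ≤ 6 — satisfied.
[2] min(3, 1) = 1 — satisfied.
[3] q + t = 3 + 1 = 4; 4 > 1 — satisfied.
[4] p + q = 2 + 3 = 5; 5 ≥ 5 — satisfied.
[5] p = 2 is not in {-3, 7} — violated.

Constraint 5 does not hold.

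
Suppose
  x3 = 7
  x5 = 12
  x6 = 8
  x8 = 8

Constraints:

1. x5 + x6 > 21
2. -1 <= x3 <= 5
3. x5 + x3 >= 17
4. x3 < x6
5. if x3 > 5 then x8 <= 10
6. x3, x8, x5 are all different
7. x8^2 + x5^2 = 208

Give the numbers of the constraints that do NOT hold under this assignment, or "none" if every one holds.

1. x5 + x6 = 12 + 8 = 20; 20 ≤ 21, bound 21 not met  ✗
2. x3 = 7 is outside [-1, 5]  ✗
3. x5 + x3 = 12 + 7 = 19; 19 ≥ 17  ✓
4. x3 = 7, x6 = 8; 7 < 8  ✓
5. x3 = 7 > 5, so we need x8 ≤ 10; x8 = 8 ≤ 10  ✓
6. values 7, 8, 12 are pairwise distinct  ✓
7. x8^2 + x5^2 = 8^2 + 12^2 = 64 + 144 = 208  ✓

Violated: 1, 2.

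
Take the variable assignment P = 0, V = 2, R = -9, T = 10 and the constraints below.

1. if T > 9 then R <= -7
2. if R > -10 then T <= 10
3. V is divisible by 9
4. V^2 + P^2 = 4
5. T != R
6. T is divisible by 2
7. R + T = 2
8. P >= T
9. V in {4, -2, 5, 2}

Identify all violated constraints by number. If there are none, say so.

The assignment fails constraints 3, 7, 8.

1. T = 10 > 9, so we need R ≤ -7; R = -9 ≤ -7 — OK.
2. R = -9 > -10, so we need T ≤ 10; T = 10 ≤ 10 — OK.
3. 2 = 9*0 + 2, so 9 does not divide 2 — violated.
4. V^2 + P^2 = 2^2 + 0^2 = 4 + 0 = 4 — OK.
5. T = 10, R = -9; distinct — OK.
6. 10 / 2 = 5, so 2 divides 10 — OK.
7. R + T = -9 + 10 = 1, not 2 — violated.
8. P = 0, T = 10; 0 < 10 (want ≥) — violated.
9. V = 2 is in {4, -2, 5, 2} — OK.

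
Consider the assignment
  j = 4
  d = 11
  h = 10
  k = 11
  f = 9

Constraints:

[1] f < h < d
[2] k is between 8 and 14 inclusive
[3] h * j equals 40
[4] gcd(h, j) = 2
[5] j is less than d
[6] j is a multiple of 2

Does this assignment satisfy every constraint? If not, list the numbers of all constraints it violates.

No violations.

[1] values 9 < 10 < 11  ✔
[2] k = 11 lies in [8, 14]  ✔
[3] h * j = 10 * 4 = 40  ✔
[4] gcd(10, 4) = 2  ✔
[5] j = 4, d = 11; 4 < 11  ✔
[6] 4 / 2 = 2, so 2 divides 4  ✔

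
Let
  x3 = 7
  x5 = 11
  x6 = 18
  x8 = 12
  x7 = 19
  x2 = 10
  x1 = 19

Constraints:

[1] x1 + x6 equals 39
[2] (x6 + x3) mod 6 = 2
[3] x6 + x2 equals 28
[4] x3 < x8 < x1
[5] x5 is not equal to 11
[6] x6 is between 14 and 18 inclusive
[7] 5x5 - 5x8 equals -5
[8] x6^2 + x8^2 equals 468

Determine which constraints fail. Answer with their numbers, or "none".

[1] x1 + x6 = 19 + 18 = 37, not 39 — violated.
[2] x6 + x3 = 25; 25 mod 6 = 1, not 2 — violated.
[3] x6 + x2 = 18 + 10 = 28 — satisfied.
[4] values 7 < 12 < 19 — satisfied.
[5] x5 = 11, but 11 is required to differ — violated.
[6] x6 = 18 lies in [14, 18] — satisfied.
[7] 5x5 - 5x8 = 5(11) - 5(12) = -5 — satisfied.
[8] x6^2 + x8^2 = 18^2 + 12^2 = 324 + 144 = 468 — satisfied.

Violated: 1, 2, 5.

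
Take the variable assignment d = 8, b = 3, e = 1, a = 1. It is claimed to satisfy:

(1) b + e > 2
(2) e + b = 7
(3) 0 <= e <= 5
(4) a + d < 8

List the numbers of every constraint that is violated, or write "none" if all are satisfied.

No — constraints 2 and 4 are not satisfied.

(1) b + e = 3 + 1 = 4; 4 > 2  holds
(2) e + b = 1 + 3 = 4, not 7  fails
(3) e = 1 lies in [0, 5]  holds
(4) a + d = 1 + 8 = 9; 9 ≥ 8, bound 8 not met  fails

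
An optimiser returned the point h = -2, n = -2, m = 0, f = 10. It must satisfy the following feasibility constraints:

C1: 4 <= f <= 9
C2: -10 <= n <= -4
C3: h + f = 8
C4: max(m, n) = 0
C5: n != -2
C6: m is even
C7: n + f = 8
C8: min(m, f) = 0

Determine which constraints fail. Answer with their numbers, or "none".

No — constraints 1, 2, and 5 are not satisfied.

C1: f = 10 is outside [4, 9] — does not hold.
C2: n = -2 is outside [-10, -4] — does not hold.
C3: h + f = -2 + 10 = 8 — holds.
C4: max(0, -2) = 0 — holds.
C5: n = -2, but -2 is required to differ — does not hold.
C6: m = 0 is even — holds.
C7: n + f = -2 + 10 = 8 — holds.
C8: min(0, 10) = 0 — holds.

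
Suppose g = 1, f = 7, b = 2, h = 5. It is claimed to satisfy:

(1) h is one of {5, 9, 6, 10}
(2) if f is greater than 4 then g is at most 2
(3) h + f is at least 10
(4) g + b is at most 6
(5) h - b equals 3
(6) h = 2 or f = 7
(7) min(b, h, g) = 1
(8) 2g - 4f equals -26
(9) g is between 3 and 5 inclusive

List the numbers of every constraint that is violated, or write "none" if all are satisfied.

(1) h = 5 is in {5, 9, 6, 10} — holds.
(2) f = 7 > 4, so we need g ≤ 2; g = 1 ≤ 2 — holds.
(3) h + f = 5 + 7 = 12; 12 ≥ 10 — holds.
(4) g + b = 1 + 2 = 3; 3 ≤ 6 — holds.
(5) h - b = 5 - 2 = 3 — holds.
(6) h = 5 ≠ 2, but f = 7 = 7 (second disjunct) — holds.
(7) min(2, 5, 1) = 1 — holds.
(8) 2g - 4f = 2(1) - 4(7) = -26 — holds.
(9) g = 1 is outside [3, 5] — fails.

Violated: 9.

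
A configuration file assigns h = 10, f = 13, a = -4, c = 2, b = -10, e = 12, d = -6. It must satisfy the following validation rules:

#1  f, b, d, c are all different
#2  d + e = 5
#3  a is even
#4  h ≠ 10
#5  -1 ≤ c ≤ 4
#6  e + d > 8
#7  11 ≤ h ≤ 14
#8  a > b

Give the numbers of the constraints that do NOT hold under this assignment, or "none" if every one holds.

The assignment fails constraints 2, 4, 6, 7.

#1 values 13, -10, -6, 2 are pairwise distinct — holds.
#2 d + e = -6 + 12 = 6, not 5 — fails.
#3 a = -4 is even — holds.
#4 h = 10, but 10 is required to differ — fails.
#5 c = 2 lies in [-1, 4] — holds.
#6 e + d = 12 + (-6) = 6; 6 ≤ 8, bound 8 not met — fails.
#7 h = 10 is outside [11, 14] — fails.
#8 a = -4, b = -10; -4 > -10 — holds.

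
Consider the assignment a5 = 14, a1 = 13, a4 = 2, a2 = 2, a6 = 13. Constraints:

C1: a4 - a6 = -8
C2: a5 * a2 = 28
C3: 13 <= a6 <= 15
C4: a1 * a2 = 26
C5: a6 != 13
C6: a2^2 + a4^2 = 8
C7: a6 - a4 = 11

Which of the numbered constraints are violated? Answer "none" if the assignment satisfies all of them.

C1: a4 - a6 = 2 - 13 = -11, not -8 — violated.
C2: a5 * a2 = 14 * 2 = 28 — OK.
C3: a6 = 13 lies in [13, 15] — OK.
C4: a1 * a2 = 13 * 2 = 26 — OK.
C5: a6 = 13, but 13 is required to differ — violated.
C6: a2^2 + a4^2 = 2^2 + 2^2 = 4 + 4 = 8 — OK.
C7: a6 - a4 = 13 - 2 = 11 — OK.

Constraints 1, 5 are violated.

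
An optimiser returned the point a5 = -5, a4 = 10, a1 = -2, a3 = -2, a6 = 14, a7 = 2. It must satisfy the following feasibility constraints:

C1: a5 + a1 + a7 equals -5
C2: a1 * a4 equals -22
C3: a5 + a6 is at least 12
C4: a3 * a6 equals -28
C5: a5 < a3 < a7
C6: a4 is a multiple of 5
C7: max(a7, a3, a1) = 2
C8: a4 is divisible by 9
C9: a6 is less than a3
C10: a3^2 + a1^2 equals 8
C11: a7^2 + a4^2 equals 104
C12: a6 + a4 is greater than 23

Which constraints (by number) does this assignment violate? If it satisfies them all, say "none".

C1: a5 + a1 + a7 = -5 + (-2) + 2 = -5 — holds.
C2: a1 * a4 = -2 * 10 = -20, not -22 — fails.
C3: a5 + a6 = -5 + 14 = 9; 9 < 12, bound 12 not met — fails.
C4: a3 * a6 = -2 * 14 = -28 — holds.
C5: values -5 < -2 < 2 — holds.
C6: 10 / 5 = 2, so 5 divides 10 — holds.
C7: max(2, -2, -2) = 2 — holds.
C8: 10 = 9*1 + 1, so 9 does not divide 10 — fails.
C9: a6 = 14, a3 = -2; 14 ≥ -2 (want <) — fails.
C10: a3^2 + a1^2 = (-2)^2 + (-2)^2 = 4 + 4 = 8 — holds.
C11: a7^2 + a4^2 = 2^2 + 10^2 = 4 + 100 = 104 — holds.
C12: a6 + a4 = 14 + 10 = 24; 24 > 23 — holds.

No — constraints 2, 3, 8, and 9 are not satisfied.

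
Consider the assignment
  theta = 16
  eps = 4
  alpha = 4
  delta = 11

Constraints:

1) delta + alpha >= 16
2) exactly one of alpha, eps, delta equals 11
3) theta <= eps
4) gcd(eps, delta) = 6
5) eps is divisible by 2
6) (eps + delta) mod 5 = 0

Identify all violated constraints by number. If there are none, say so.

1) delta + alpha = 11 + 4 = 15; 15 < 16, bound 16 not met  ✘
2) alpha=4, eps=4, delta=11; 1 of them equals 11  ✔
3) theta = 16, eps = 4; 16 > 4 (want ≤)  ✘
4) gcd(4, 11) = 1, not 6  ✘
5) 4 / 2 = 2, so 2 divides 4  ✔
6) eps + delta = 15; 15 mod 5 = 0  ✔

Constraints 1, 3, and 4 do not hold.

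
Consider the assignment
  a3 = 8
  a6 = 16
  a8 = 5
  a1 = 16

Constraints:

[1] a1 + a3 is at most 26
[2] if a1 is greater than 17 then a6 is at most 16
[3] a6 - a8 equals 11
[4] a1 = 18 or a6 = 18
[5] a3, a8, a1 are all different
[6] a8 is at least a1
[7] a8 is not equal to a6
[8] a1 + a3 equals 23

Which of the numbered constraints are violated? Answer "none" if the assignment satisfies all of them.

[1] a1 + a3 = 16 + 8 = 24; 24 ≤ 26 — holds.
[2] a1 = 16, not > 17; antecedent false, conditional vacuously true — holds.
[3] a6 - a8 = 16 - 5 = 11 — holds.
[4] a1 = 16 ≠ 18 and a6 = 16 ≠ 18; both disjuncts false — fails.
[5] values 8, 5, 16 are pairwise distinct — holds.
[6] a8 = 5, a1 = 16; 5 < 16 (want ≥) — fails.
[7] a8 = 5, a6 = 16; distinct — holds.
[8] a1 + a3 = 16 + 8 = 24, not 23 — fails.

No — constraints 4, 6, and 8 are not satisfied.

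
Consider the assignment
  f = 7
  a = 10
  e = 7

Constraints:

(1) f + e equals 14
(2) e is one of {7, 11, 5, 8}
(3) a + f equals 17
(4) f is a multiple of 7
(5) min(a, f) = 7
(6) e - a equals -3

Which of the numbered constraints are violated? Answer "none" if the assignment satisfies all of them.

(1) f + e = 7 + 7 = 14 — OK.
(2) e = 7 is in {7, 11, 5, 8} — OK.
(3) a + f = 10 + 7 = 17 — OK.
(4) 7 / 7 = 1, so 7 divides 7 — OK.
(5) min(10, 7) = 7 — OK.
(6) e - a = 7 - 10 = -3 — OK.

The assignment satisfies every constraint.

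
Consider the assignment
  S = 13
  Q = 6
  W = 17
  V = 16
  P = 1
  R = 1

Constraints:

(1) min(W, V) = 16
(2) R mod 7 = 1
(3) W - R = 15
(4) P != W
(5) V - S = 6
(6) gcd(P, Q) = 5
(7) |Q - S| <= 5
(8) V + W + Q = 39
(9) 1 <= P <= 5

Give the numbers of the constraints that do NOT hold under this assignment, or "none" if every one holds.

Constraints 3, 5, 6, and 7 are violated.

(1) min(17, 16) = 16 — holds.
(2) 1 mod 7 = 1 — holds.
(3) W - R = 17 - 1 = 16, not 15 — fails.
(4) P = 1, W = 17; distinct — holds.
(5) V - S = 16 - 13 = 3, not 6 — fails.
(6) gcd(1, 6) = 1, not 5 — fails.
(7) |6 - 13| = 7; 7 > 5, exceeds bound 5 — fails.
(8) V + W + Q = 16 + 17 + 6 = 39 — holds.
(9) P = 1 lies in [1, 5] — holds.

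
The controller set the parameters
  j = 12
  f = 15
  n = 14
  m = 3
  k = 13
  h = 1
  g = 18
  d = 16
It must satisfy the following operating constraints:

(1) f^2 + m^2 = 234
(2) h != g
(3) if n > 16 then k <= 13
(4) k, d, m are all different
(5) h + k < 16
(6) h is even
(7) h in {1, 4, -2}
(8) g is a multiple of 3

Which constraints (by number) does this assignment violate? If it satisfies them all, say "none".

(1) f^2 + m^2 = 15^2 + 3^2 = 225 + 9 = 234 — satisfied.
(2) h = 1, g = 18; distinct — satisfied.
(3) n = 14, not > 16; antecedent false, conditional vacuously true — satisfied.
(4) values 13, 16, 3 are pairwise distinct — satisfied.
(5) h + k = 1 + 13 = 14; 14 < 16 — satisfied.
(6) h = 1 is odd — violated.
(7) h = 1 is in {1, 4, -2} — satisfied.
(8) 18 / 3 = 6, so 3 divides 18 — satisfied.

The assignment fails constraint 6.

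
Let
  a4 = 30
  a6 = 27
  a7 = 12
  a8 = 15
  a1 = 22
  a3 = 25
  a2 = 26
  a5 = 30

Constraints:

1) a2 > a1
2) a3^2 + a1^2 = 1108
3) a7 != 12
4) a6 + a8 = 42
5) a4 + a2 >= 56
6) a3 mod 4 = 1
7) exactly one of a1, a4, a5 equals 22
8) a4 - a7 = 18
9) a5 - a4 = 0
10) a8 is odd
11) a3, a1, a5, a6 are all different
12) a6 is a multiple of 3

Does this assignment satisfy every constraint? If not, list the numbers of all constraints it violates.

The assignment fails constraints 2, 3.

1) a2 = 26, a1 = 22; 26 > 22 — holds.
2) a3^2 + a1^2 = 25^2 + 22^2 = 625 + 484 = 1109, not 1108 — does not hold.
3) a7 = 12, but 12 is required to differ — does not hold.
4) a6 + a8 = 27 + 15 = 42 — holds.
5) a4 + a2 = 30 + 26 = 56; 56 ≥ 56 — holds.
6) 25 mod 4 = 1 — holds.
7) a1=22, a4=30, a5=30; 1 of them equals 22 — holds.
8) a4 - a7 = 30 - 12 = 18 — holds.
9) a5 - a4 = 30 - 30 = 0 — holds.
10) a8 = 15 is odd — holds.
11) values 25, 22, 30, 27 are pairwise distinct — holds.
12) 27 / 3 = 9, so 3 divides 27 — holds.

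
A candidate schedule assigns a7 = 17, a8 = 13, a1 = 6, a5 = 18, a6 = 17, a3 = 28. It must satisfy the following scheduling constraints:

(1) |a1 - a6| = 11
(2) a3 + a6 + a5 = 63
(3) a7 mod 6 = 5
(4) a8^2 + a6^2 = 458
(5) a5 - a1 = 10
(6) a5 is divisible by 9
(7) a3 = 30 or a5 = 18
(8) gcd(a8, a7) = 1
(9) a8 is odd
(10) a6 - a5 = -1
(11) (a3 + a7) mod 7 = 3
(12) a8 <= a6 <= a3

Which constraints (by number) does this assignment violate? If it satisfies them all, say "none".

Violated: 5.

(1) |6 - 17| = 11 — holds.
(2) a3 + a6 + a5 = 28 + 17 + 18 = 63 — holds.
(3) 17 mod 6 = 5 — holds.
(4) a8^2 + a6^2 = 13^2 + 17^2 = 169 + 289 = 458 — holds.
(5) a5 - a1 = 18 - 6 = 12, not 10 — fails.
(6) 18 / 9 = 2, so 9 divides 18 — holds.
(7) a3 = 28 ≠ 30, but a5 = 18 = 18 (second disjunct) — holds.
(8) gcd(13, 17) = 1 — holds.
(9) a8 = 13 is odd — holds.
(10) a6 - a5 = 17 - 18 = -1 — holds.
(11) a3 + a7 = 45; 45 mod 7 = 3 — holds.
(12) values 13 <= 17 <= 28 — holds.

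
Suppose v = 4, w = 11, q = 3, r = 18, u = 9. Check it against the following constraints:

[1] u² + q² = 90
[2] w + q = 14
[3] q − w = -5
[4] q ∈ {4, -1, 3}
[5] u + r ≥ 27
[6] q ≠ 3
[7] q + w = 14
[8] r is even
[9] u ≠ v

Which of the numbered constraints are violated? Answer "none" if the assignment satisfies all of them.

[1] u² + q² = 9² + 3² = 81 + 9 = 90  true
[2] w + q = 11 + 3 = 14  true
[3] q − w = 3 − 11 = -8, not -5  false
[4] q = 3 is in {4, -1, 3}  true
[5] u + r = 9 + 18 = 27; 27 ≥ 27  true
[6] q = 3, but 3 is required to differ  false
[7] q + w = 3 + 11 = 14  true
[8] r = 18 is even  true
[9] u = 9, v = 4; distinct  true

The assignment fails constraints 3, 6.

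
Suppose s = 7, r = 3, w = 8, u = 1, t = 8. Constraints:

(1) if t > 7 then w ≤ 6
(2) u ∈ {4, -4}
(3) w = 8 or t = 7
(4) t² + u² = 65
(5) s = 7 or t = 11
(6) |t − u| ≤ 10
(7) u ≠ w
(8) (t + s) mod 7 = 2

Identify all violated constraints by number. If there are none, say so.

The assignment fails constraints 1, 2, and 8.

(1) t = 8 > 7, so we need w ≤ 6; but w = 8 > 6  FAIL
(2) u = 1 is not in {4, -4}  FAIL
(3) w = 8 = 8 (first disjunct)  OK
(4) t² + u² = 8² + 1² = 64 + 1 = 65  OK
(5) s = 7 = 7 (first disjunct)  OK
(6) |8 − 1| = 7; 7 ≤ 10  OK
(7) u = 1, w = 8; distinct  OK
(8) t + s = 15; 15 mod 7 = 1, not 2  FAIL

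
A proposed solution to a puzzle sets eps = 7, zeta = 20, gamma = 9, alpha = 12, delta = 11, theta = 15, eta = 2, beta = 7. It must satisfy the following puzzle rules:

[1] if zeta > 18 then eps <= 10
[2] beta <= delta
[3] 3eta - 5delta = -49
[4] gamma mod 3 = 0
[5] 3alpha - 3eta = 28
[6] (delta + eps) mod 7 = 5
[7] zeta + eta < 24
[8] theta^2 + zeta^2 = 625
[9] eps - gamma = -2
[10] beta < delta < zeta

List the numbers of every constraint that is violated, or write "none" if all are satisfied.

No — constraints 5, 6 are not satisfied.

[1] zeta = 20 > 18, so we need eps ≤ 10; eps = 7 ≤ 10 — holds.
[2] beta = 7, delta = 11; 7 ≤ 11 — holds.
[3] 3eta - 5delta = 3(2) - 5(11) = -49 — holds.
[4] 9 mod 3 = 0 — holds.
[5] 3alpha - 3eta = 3(12) - 3(2) = 30, not 28 — does not hold.
[6] delta + eps = 18; 18 mod 7 = 4, not 5 — does not hold.
[7] zeta + eta = 20 + 2 = 22; 22 < 24 — holds.
[8] theta^2 + zeta^2 = 15^2 + 20^2 = 225 + 400 = 625 — holds.
[9] eps - gamma = 7 - 9 = -2 — holds.
[10] values 7 < 11 < 20 — holds.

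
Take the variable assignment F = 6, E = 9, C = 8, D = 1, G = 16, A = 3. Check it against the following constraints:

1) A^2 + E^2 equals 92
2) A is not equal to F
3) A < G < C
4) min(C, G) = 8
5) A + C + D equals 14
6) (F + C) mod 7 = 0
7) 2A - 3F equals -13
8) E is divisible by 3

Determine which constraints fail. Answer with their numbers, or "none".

1) A^2 + E^2 = 3^2 + 9^2 = 9 + 81 = 90, not 92 — does not hold.
2) A = 3, F = 6; distinct — holds.
3) values 3, 16, 8; G = 16 is not < C = 8 — does not hold.
4) min(8, 16) = 8 — holds.
5) A + C + D = 3 + 8 + 1 = 12, not 14 — does not hold.
6) F + C = 14; 14 mod 7 = 0 — holds.
7) 2A - 3F = 2(3) - 3(6) = -12, not -13 — does not hold.
8) 9 / 3 = 3, so 3 divides 9 — holds.

Violated: 1, 3, 5, and 7.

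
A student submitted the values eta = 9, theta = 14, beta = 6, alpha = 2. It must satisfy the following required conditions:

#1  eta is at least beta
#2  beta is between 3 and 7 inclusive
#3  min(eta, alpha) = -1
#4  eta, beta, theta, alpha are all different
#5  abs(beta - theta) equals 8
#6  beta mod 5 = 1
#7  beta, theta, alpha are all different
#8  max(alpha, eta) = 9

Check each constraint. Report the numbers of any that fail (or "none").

Constraint 3 does not hold.

#1 eta = 9, beta = 6; 9 ≥ 6 — OK.
#2 beta = 6 lies in [3, 7] — OK.
#3 min(9, 2) = 2, not -1 — violated.
#4 values 9, 6, 14, 2 are pairwise distinct — OK.
#5 abs(6 - 14) = 8 — OK.
#6 6 mod 5 = 1 — OK.
#7 values 6, 14, 2 are pairwise distinct — OK.
#8 max(2, 9) = 9 — OK.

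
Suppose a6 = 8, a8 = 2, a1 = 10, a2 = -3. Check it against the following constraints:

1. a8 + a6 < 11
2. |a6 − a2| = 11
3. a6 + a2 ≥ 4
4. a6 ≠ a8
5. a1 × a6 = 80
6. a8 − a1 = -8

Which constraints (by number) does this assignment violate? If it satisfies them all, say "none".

No violations.

1. a8 + a6 = 2 + 8 = 10; 10 < 11 — holds.
2. |8 − (-3)| = 11 — holds.
3. a6 + a2 = 8 + (-3) = 5; 5 ≥ 4 — holds.
4. a6 = 8, a8 = 2; distinct — holds.
5. a1 × a6 = 10 × 8 = 80 — holds.
6. a8 − a1 = 2 − 10 = -8 — holds.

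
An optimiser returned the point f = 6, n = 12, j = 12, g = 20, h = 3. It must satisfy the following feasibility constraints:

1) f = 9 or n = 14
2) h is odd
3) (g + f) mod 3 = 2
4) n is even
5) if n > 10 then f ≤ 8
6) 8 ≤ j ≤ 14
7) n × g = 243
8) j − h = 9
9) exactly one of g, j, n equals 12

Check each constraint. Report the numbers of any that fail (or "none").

1) f = 6 ≠ 9 and n = 12 ≠ 14; both disjuncts false — violated.
2) h = 3 is odd — OK.
3) g + f = 26; 26 mod 3 = 2 — OK.
4) n = 12 is even — OK.
5) n = 12 > 10, so we need f ≤ 8; f = 6 ≤ 8 — OK.
6) j = 12 lies in [8, 14] — OK.
7) n × g = 12 × 20 = 240, not 243 — violated.
8) j − h = 12 − 3 = 9 — OK.
9) g=20, j=12, n=12; 2 of them equal 12, not exactly one — violated.

Constraints 1, 7, and 9 do not hold.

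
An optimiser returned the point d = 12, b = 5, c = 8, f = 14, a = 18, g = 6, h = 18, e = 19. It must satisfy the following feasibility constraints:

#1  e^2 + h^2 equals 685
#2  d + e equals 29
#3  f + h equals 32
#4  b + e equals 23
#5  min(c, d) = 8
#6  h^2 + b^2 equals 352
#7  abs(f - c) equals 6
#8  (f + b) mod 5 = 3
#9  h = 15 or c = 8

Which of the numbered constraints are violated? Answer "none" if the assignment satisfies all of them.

#1 e^2 + h^2 = 19^2 + 18^2 = 361 + 324 = 685  ✓
#2 d + e = 12 + 19 = 31, not 29  ✗
#3 f + h = 14 + 18 = 32  ✓
#4 b + e = 5 + 19 = 24, not 23  ✗
#5 min(8, 12) = 8  ✓
#6 h^2 + b^2 = 18^2 + 5^2 = 324 + 25 = 349, not 352  ✗
#7 abs(14 - 8) = 6  ✓
#8 f + b = 19; 19 mod 5 = 4, not 3  ✗
#9 h = 18 ≠ 15, but c = 8 = 8 (second disjunct)  ✓

Violated: 2, 4, 6, and 8.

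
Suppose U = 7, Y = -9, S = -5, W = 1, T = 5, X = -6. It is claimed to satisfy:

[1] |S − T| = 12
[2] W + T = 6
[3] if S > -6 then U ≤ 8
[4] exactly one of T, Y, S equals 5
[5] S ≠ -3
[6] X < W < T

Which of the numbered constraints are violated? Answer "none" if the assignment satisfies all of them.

Constraint 1 does not hold.

[1] |-5 − 5| = 10, not 12 — violated.
[2] W + T = 1 + 5 = 6 — satisfied.
[3] S = -5 > -6, so we need U ≤ 8; U = 7 ≤ 8 — satisfied.
[4] T=5, Y=-9, S=-5; 1 of them equals 5 — satisfied.
[5] S = -5, and -5 ≠ -3 — satisfied.
[6] values -6 < 1 < 5 — satisfied.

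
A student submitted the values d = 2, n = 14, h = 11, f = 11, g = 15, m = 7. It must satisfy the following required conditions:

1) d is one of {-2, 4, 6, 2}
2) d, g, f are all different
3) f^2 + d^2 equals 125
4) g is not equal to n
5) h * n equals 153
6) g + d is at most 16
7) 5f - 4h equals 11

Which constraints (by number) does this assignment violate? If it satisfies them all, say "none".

Violated: 5, 6.

1) d = 2 is in {-2, 4, 6, 2} — OK.
2) values 2, 15, 11 are pairwise distinct — OK.
3) f^2 + d^2 = 11^2 + 2^2 = 121 + 4 = 125 — OK.
4) g = 15, n = 14; distinct — OK.
5) h * n = 11 * 14 = 154, not 153 — violated.
6) g + d = 15 + 2 = 17; 17 > 16, bound 16 not met — violated.
7) 5f - 4h = 5(11) - 4(11) = 11 — OK.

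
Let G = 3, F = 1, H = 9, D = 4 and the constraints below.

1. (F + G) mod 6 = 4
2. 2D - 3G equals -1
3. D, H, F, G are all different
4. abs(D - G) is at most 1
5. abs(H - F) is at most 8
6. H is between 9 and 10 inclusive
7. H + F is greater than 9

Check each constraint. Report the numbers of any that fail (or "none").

Yes — all constraints hold.

1. F + G = 4; 4 mod 6 = 4  OK
2. 2D - 3G = 2(4) - 3(3) = -1  OK
3. values 4, 9, 1, 3 are pairwise distinct  OK
4. abs(4 - 3) = 1; 1 ≤ 1  OK
5. abs(9 - 1) = 8; 8 ≤ 8  OK
6. H = 9 lies in [9, 10]  OK
7. H + F = 9 + 1 = 10; 10 > 9  OK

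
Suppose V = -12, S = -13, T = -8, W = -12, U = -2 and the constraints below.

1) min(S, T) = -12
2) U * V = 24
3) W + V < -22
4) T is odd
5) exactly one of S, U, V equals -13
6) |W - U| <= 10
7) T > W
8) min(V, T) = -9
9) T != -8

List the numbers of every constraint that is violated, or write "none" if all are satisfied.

1) min(-13, -8) = -13, not -12  ✗
2) U * V = -2 * (-12) = 24  ✓
3) W + V = -12 + (-12) = -24; -24 < -22  ✓
4) T = -8 is even  ✗
5) S=-13, U=-2, V=-12; 1 of them equals -13  ✓
6) |-12 - (-2)| = 10; 10 ≤ 10  ✓
7) T = -8, W = -12; -8 > -12  ✓
8) min(-12, -8) = -12, not -9  ✗
9) T = -8, but -8 is required to differ  ✗

The assignment fails constraints 1, 4, 8, 9.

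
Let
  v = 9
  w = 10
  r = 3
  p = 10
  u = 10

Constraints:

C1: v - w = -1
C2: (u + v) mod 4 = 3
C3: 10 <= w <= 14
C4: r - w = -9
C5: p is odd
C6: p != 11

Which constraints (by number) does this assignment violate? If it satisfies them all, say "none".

The assignment fails constraints 4, 5.

C1: v - w = 9 - 10 = -1 — holds.
C2: u + v = 19; 19 mod 4 = 3 — holds.
C3: w = 10 lies in [10, 14] — holds.
C4: r - w = 3 - 10 = -7, not -9 — does not hold.
C5: p = 10 is even — does not hold.
C6: p = 10, and 10 ≠ 11 — holds.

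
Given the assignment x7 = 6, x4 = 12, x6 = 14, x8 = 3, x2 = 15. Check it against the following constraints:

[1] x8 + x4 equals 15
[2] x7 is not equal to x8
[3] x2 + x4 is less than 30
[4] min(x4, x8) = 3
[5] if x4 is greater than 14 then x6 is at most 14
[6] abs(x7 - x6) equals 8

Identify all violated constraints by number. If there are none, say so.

[1] x8 + x4 = 3 + 12 = 15  OK
[2] x7 = 6, x8 = 3; distinct  OK
[3] x2 + x4 = 15 + 12 = 27; 27 < 30  OK
[4] min(12, 3) = 3  OK
[5] x4 = 12, not > 14; antecedent false, conditional vacuously true  OK
[6] abs(6 - 14) = 8  OK

The assignment satisfies every constraint.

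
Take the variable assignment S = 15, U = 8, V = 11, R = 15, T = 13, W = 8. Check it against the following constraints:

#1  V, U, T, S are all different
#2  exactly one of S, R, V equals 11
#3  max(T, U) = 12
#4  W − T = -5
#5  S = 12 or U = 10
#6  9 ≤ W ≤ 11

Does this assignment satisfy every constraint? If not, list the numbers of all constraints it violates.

#1 values 11, 8, 13, 15 are pairwise distinct — satisfied.
#2 S=15, R=15, V=11; 1 of them equals 11 — satisfied.
#3 max(13, 8) = 13, not 12 — violated.
#4 W − T = 8 − 13 = -5 — satisfied.
#5 S = 15 ≠ 12 and U = 8 ≠ 10; both disjuncts false — violated.
#6 W = 8 is outside [9, 11] — violated.

Constraints 3, 5, and 6 are violated.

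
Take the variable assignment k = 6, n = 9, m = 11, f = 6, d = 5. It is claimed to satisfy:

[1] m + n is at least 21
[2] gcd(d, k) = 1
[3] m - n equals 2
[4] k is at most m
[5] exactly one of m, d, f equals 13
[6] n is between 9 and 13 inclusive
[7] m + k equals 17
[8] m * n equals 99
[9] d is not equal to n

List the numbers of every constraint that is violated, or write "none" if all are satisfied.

The assignment fails constraints 1 and 5.

[1] m + n = 11 + 9 = 20; 20 < 21, bound 21 not met — violated.
[2] gcd(5, 6) = 1 — satisfied.
[3] m - n = 11 - 9 = 2 — satisfied.
[4] k = 6, m = 11; 6 ≤ 11 — satisfied.
[5] m=11, d=5, f=6; 0 of them equal 13, not exactly one — violated.
[6] n = 9 lies in [9, 13] — satisfied.
[7] m + k = 11 + 6 = 17 — satisfied.
[8] m * n = 11 * 9 = 99 — satisfied.
[9] d = 5, n = 9; distinct — satisfied.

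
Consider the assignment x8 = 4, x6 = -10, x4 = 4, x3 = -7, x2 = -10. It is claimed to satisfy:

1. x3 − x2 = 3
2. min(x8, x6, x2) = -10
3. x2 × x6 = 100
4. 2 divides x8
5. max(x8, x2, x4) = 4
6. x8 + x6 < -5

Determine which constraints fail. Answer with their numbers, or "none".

The assignment satisfies every constraint.

1. x3 − x2 = -7 − (-10) = 3  holds
2. min(4, -10, -10) = -10  holds
3. x2 × x6 = -10 × (-10) = 100  holds
4. 4 / 2 = 2, so 2 divides 4  holds
5. max(4, -10, 4) = 4  holds
6. x8 + x6 = 4 + (-10) = -6; -6 < -5  holds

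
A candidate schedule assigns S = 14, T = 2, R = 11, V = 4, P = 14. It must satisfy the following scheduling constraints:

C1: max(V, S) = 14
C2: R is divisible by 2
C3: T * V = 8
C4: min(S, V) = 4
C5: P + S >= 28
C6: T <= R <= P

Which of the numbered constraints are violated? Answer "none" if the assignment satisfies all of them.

C1: max(4, 14) = 14 — holds.
C2: 11 = 2*5 + 1, so 2 does not divide 11 — does not hold.
C3: T * V = 2 * 4 = 8 — holds.
C4: min(14, 4) = 4 — holds.
C5: P + S = 14 + 14 = 28; 28 ≥ 28 — holds.
C6: values 2 <= 11 <= 14 — holds.

Constraint 2 does not hold.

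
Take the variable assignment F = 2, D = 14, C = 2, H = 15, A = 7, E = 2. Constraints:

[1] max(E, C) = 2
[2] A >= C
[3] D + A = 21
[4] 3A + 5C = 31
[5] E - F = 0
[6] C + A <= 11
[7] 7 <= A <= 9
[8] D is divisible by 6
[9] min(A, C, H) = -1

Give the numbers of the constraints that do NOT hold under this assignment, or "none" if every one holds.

[1] max(2, 2) = 2  yes
[2] A = 7, C = 2; 7 ≥ 2  yes
[3] D + A = 14 + 7 = 21  yes
[4] 3A + 5C = 3(7) + 5(2) = 31  yes
[5] E - F = 2 - 2 = 0  yes
[6] C + A = 2 + 7 = 9; 9 ≤ 11  yes
[7] A = 7 lies in [7, 9]  yes
[8] 14 = 6*2 + 2, so 6 does not divide 14  no
[9] min(7, 2, 15) = 2, not -1  no

Violated: 8, 9.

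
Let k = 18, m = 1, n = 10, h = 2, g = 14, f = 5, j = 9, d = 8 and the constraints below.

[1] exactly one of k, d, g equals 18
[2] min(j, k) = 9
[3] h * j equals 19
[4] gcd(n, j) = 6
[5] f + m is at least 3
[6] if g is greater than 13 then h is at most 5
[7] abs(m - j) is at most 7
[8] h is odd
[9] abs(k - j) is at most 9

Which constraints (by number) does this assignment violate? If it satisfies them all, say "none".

Constraints 3, 4, 7, and 8 are violated.

[1] k=18, d=8, g=14; 1 of them equals 18  holds
[2] min(9, 18) = 9  holds
[3] h * j = 2 * 9 = 18, not 19  fails
[4] gcd(10, 9) = 1, not 6  fails
[5] f + m = 5 + 1 = 6; 6 ≥ 3  holds
[6] g = 14 > 13, so we need h ≤ 5; h = 2 ≤ 5  holds
[7] abs(1 - 9) = 8; 8 > 7, exceeds bound 7  fails
[8] h = 2 is even  fails
[9] abs(18 - 9) = 9; 9 ≤ 9  holds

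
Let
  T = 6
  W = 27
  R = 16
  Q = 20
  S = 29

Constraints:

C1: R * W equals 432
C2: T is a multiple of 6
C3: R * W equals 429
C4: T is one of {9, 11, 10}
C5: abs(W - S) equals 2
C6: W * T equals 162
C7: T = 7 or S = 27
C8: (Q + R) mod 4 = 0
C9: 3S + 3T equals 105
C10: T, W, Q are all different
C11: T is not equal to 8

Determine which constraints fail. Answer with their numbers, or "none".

C1: R * W = 16 * 27 = 432  yes
C2: 6 / 6 = 1, so 6 divides 6  yes
C3: R * W = 16 * 27 = 432, not 429  no
C4: T = 6 is not in {9, 11, 10}  no
C5: abs(27 - 29) = 2  yes
C6: W * T = 27 * 6 = 162  yes
C7: T = 6 ≠ 7 and S = 29 ≠ 27; both disjuncts false  no
C8: Q + R = 36; 36 mod 4 = 0  yes
C9: 3S + 3T = 3(29) + 3(6) = 105  yes
C10: values 6, 27, 20 are pairwise distinct  yes
C11: T = 6, and 6 ≠ 8  yes

Constraints 3, 4, 7 are violated.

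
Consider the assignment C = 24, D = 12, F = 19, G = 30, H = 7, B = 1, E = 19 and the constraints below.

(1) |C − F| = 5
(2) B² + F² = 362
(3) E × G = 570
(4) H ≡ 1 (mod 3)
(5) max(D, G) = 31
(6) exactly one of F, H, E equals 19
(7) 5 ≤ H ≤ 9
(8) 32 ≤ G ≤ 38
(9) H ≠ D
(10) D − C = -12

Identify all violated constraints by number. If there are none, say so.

(1) |24 − 19| = 5 — satisfied.
(2) B² + F² = 1² + 19² = 1 + 361 = 362 — satisfied.
(3) E × G = 19 × 30 = 570 — satisfied.
(4) 7 mod 3 = 1 — satisfied.
(5) max(12, 30) = 30, not 31 — violated.
(6) F=19, H=7, E=19; 2 of them equal 19, not exactly one — violated.
(7) H = 7 lies in [5, 9] — satisfied.
(8) G = 30 is outside [32, 38] — violated.
(9) H = 7, D = 12; distinct — satisfied.
(10) D − C = 12 − 24 = -12 — satisfied.

No — constraints 5, 6, 8 are not satisfied.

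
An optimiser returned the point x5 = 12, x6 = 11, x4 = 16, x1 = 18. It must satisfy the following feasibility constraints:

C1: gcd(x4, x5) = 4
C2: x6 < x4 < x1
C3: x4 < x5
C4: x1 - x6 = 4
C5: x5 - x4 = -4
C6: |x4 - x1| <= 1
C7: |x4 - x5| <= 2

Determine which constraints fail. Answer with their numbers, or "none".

Constraints 3, 4, 6, and 7 do not hold.

C1: gcd(16, 12) = 4  OK
C2: values 11 < 16 < 18  OK
C3: x4 = 16, x5 = 12; 16 ≥ 12 (want <)  FAIL
C4: x1 - x6 = 18 - 11 = 7, not 4  FAIL
C5: x5 - x4 = 12 - 16 = -4  OK
C6: |16 - 18| = 2; 2 > 1, exceeds bound 1  FAIL
C7: |16 - 12| = 4; 4 > 2, exceeds bound 2  FAIL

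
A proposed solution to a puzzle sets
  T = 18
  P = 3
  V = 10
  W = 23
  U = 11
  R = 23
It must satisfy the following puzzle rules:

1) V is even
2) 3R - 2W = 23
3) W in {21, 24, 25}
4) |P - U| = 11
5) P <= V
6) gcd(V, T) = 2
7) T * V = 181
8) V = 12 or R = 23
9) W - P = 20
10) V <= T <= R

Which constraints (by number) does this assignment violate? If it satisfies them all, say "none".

The assignment fails constraints 3, 4, 7.

1) V = 10 is even — holds.
2) 3R - 2W = 3(23) - 2(23) = 23 — holds.
3) W = 23 is not in {21, 24, 25} — fails.
4) |3 - 11| = 8, not 11 — fails.
5) P = 3, V = 10; 3 ≤ 10 — holds.
6) gcd(10, 18) = 2 — holds.
7) T * V = 18 * 10 = 180, not 181 — fails.
8) V = 10 ≠ 12, but R = 23 = 23 (second disjunct) — holds.
9) W - P = 23 - 3 = 20 — holds.
10) values 10 <= 18 <= 23 — holds.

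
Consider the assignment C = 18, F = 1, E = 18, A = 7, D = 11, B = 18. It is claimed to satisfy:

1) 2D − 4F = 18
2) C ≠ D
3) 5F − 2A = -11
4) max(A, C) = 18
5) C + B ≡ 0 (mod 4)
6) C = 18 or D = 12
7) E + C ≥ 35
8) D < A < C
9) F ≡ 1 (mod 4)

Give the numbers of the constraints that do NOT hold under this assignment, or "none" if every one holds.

1) 2D − 4F = 2(11) − 4(1) = 18  ✓
2) C = 18, D = 11; distinct  ✓
3) 5F − 2A = 5(1) − 2(7) = -9, not -11  ✗
4) max(7, 18) = 18  ✓
5) C + B = 36; 36 mod 4 = 0  ✓
6) C = 18 = 18 (first disjunct)  ✓
7) E + C = 18 + 18 = 36; 36 ≥ 35  ✓
8) values 11, 7, 18; D = 11 is not < A = 7  ✗
9) 1 mod 4 = 1  ✓

No — constraints 3 and 8 are not satisfied.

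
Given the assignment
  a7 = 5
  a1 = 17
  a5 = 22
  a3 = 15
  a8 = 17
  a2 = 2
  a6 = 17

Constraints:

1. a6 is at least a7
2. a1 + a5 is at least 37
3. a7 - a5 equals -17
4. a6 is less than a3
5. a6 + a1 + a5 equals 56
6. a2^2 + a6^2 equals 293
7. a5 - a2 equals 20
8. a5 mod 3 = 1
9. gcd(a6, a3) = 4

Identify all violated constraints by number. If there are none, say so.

The assignment fails constraints 4 and 9.

1. a6 = 17, a7 = 5; 17 ≥ 5 — holds.
2. a1 + a5 = 17 + 22 = 39; 39 ≥ 37 — holds.
3. a7 - a5 = 5 - 22 = -17 — holds.
4. a6 = 17, a3 = 15; 17 ≥ 15 (want <) — fails.
5. a6 + a1 + a5 = 17 + 17 + 22 = 56 — holds.
6. a2^2 + a6^2 = 2^2 + 17^2 = 4 + 289 = 293 — holds.
7. a5 - a2 = 22 - 2 = 20 — holds.
8. 22 mod 3 = 1 — holds.
9. gcd(17, 15) = 1, not 4 — fails.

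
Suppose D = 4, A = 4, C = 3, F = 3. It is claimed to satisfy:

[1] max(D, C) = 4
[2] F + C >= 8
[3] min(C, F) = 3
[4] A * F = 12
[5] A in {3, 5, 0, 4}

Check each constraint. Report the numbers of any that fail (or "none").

Violated: 2.

[1] max(4, 3) = 4 — holds.
[2] F + C = 3 + 3 = 6; 6 < 8, bound 8 not met — does not hold.
[3] min(3, 3) = 3 — holds.
[4] A * F = 4 * 3 = 12 — holds.
[5] A = 4 is in {3, 5, 0, 4} — holds.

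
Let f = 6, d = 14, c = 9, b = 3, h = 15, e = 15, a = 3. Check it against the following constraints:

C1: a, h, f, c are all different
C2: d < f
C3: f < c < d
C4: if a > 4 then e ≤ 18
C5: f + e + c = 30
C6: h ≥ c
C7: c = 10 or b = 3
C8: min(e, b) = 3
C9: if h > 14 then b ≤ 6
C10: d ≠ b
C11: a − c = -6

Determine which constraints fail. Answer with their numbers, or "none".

C1: values 3, 15, 6, 9 are pairwise distinct  true
C2: d = 14, f = 6; 14 ≥ 6 (want <)  false
C3: values 6 < 9 < 14  true
C4: a = 3, not > 4; antecedent false, conditional vacuously true  true
C5: f + e + c = 6 + 15 + 9 = 30  true
C6: h = 15, c = 9; 15 ≥ 9  true
C7: c = 9 ≠ 10, but b = 3 = 3 (second disjunct)  true
C8: min(15, 3) = 3  true
C9: h = 15 > 14, so we need b ≤ 6; b = 3 ≤ 6  true
C10: d = 14, b = 3; distinct  true
C11: a − c = 3 − 9 = -6  true

Constraint 2 does not hold.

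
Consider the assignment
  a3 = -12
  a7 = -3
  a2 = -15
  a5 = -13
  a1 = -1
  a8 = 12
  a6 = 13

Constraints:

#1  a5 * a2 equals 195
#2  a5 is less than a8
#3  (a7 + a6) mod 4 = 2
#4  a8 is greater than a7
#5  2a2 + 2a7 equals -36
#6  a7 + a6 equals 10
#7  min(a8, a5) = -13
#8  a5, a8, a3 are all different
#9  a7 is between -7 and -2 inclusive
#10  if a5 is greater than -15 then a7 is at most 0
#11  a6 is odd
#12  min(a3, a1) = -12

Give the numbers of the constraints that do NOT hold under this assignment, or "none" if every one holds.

#1 a5 * a2 = -13 * (-15) = 195 — OK.
#2 a5 = -13, a8 = 12; -13 < 12 — OK.
#3 a7 + a6 = 10; 10 mod 4 = 2 — OK.
#4 a8 = 12, a7 = -3; 12 > -3 — OK.
#5 2a2 + 2a7 = 2(-15) + 2(-3) = -36 — OK.
#6 a7 + a6 = -3 + 13 = 10 — OK.
#7 min(12, -13) = -13 — OK.
#8 values -13, 12, -12 are pairwise distinct — OK.
#9 a7 = -3 lies in [-7, -2] — OK.
#10 a5 = -13 > -15, so we need a7 ≤ 0; a7 = -3 ≤ 0 — OK.
#11 a6 = 13 is odd — OK.
#12 min(-12, -1) = -12 — OK.

Yes — all constraints hold.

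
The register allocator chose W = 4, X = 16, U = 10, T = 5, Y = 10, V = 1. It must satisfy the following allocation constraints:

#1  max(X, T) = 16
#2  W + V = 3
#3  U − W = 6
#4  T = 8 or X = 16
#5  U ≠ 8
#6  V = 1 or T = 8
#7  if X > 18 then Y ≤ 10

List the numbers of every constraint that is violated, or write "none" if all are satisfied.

#1 max(16, 5) = 16 — satisfied.
#2 W + V = 4 + 1 = 5, not 3 — violated.
#3 U − W = 10 − 4 = 6 — satisfied.
#4 T = 5 ≠ 8, but X = 16 = 16 (second disjunct) — satisfied.
#5 U = 10, and 10 ≠ 8 — satisfied.
#6 V = 1 = 1 (first disjunct) — satisfied.
#7 X = 16, not > 18; antecedent false, conditional vacuously true — satisfied.

The assignment fails constraint 2.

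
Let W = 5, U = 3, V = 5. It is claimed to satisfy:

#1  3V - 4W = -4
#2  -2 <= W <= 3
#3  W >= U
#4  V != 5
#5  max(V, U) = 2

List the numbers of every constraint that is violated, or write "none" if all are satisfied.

#1 3V - 4W = 3(5) - 4(5) = -5, not -4  no
#2 W = 5 is outside [-2, 3]  no
#3 W = 5, U = 3; 5 ≥ 3  yes
#4 V = 5, but 5 is required to differ  no
#5 max(5, 3) = 5, not 2  no

Constraints 1, 2, 4, 5 are violated.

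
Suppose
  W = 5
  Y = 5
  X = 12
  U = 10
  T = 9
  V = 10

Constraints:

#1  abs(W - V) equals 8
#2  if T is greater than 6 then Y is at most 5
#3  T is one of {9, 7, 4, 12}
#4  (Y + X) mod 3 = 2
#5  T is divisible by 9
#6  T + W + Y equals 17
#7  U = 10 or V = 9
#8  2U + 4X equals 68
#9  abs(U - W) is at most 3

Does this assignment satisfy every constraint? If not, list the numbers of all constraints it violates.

#1 abs(5 - 10) = 5, not 8  fails
#2 T = 9 > 6, so we need Y ≤ 5; Y = 5 ≤ 5  holds
#3 T = 9 is in {9, 7, 4, 12}  holds
#4 Y + X = 17; 17 mod 3 = 2  holds
#5 9 / 9 = 1, so 9 divides 9  holds
#6 T + W + Y = 9 + 5 + 5 = 19, not 17  fails
#7 U = 10 = 10 (first disjunct)  holds
#8 2U + 4X = 2(10) + 4(12) = 68  holds
#9 abs(10 - 5) = 5; 5 > 3, exceeds bound 3  fails

Constraints 1, 6, and 9 are violated.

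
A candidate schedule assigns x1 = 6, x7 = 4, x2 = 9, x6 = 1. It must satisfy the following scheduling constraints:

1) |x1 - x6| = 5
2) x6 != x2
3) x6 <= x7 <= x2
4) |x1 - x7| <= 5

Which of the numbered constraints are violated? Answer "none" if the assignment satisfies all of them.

1) |6 - 1| = 5 — satisfied.
2) x6 = 1, x2 = 9; distinct — satisfied.
3) values 1 <= 4 <= 9 — satisfied.
4) |6 - 4| = 2; 2 ≤ 5 — satisfied.

The assignment satisfies every constraint.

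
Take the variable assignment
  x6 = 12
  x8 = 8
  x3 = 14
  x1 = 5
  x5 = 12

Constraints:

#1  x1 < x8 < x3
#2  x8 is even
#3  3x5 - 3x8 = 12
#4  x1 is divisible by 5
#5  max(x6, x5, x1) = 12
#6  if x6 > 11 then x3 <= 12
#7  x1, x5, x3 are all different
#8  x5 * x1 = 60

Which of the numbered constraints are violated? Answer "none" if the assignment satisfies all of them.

The assignment fails constraint 6.

#1 values 5 < 8 < 14 — OK.
#2 x8 = 8 is even — OK.
#3 3x5 - 3x8 = 3(12) - 3(8) = 12 — OK.
#4 5 / 5 = 1, so 5 divides 5 — OK.
#5 max(12, 12, 5) = 12 — OK.
#6 x6 = 12 > 11, so we need x3 ≤ 12; but x3 = 14 > 12 — violated.
#7 values 5, 12, 14 are pairwise distinct — OK.
#8 x5 * x1 = 12 * 5 = 60 — OK.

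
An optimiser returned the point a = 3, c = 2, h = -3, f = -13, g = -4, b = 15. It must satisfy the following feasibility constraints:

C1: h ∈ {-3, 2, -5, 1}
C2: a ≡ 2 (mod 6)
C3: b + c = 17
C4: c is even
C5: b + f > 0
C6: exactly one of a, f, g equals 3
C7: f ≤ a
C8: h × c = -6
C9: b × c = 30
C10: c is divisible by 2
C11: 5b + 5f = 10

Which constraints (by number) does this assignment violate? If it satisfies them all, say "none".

Violated: 2.

C1: h = -3 is in {-3, 2, -5, 1}  ✔
C2: 3 mod 6 = 3, not 2  ✘
C3: b + c = 15 + 2 = 17  ✔
C4: c = 2 is even  ✔
C5: b + f = 15 + (-13) = 2; 2 > 0  ✔
C6: a=3, f=-13, g=-4; 1 of them equals 3  ✔
C7: f = -13, a = 3; -13 ≤ 3  ✔
C8: h × c = -3 × 2 = -6  ✔
C9: b × c = 15 × 2 = 30  ✔
C10: 2 / 2 = 1, so 2 divides 2  ✔
C11: 5b + 5f = 5(15) + 5(-13) = 10  ✔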